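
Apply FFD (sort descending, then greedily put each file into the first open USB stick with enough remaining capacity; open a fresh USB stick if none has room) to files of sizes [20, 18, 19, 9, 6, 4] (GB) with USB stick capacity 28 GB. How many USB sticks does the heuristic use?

Sorted descending: 20, 19, 18, 9, 6, 4.
  20 → USB stick 1 (new)  [load 20/28]
  19 → USB stick 2 (new)  [load 19/28]
  18 → USB stick 3 (new)  [load 18/28]
  9 → USB stick 2  [load 28/28]
  6 → USB stick 1  [load 26/28]
  4 → USB stick 3  [load 22/28]
3 USB sticks opened.

3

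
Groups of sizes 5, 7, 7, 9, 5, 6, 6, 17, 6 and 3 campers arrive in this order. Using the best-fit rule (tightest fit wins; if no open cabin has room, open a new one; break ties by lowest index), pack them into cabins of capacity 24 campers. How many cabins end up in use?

  5 → cabin 1 (new)  [load 5/24]
  7 → cabin 1  [load 12/24]
  7 → cabin 1  [load 19/24]
  9 → cabin 2 (new)  [load 9/24]
  5 → cabin 1  [load 24/24]
  6 → cabin 2  [load 15/24]
  6 → cabin 2  [load 21/24]
  17 → cabin 3 (new)  [load 17/24]
  6 → cabin 3  [load 23/24]
  3 → cabin 2  [load 24/24]
3 cabins opened.

3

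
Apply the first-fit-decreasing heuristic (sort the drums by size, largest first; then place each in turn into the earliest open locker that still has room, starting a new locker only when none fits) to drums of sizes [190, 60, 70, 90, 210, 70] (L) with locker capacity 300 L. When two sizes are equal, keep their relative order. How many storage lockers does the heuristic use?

Sorted descending: 210, 190, 90, 70, 70, 60.
  210 → locker 1 (new)  [load 210/300]
  190 → locker 2 (new)  [load 190/300]
  90 → locker 1  [load 300/300]
  70 → locker 2  [load 260/300]
  70 → locker 3 (new)  [load 70/300]
  60 → locker 3  [load 130/300]
3 storage lockers opened.

3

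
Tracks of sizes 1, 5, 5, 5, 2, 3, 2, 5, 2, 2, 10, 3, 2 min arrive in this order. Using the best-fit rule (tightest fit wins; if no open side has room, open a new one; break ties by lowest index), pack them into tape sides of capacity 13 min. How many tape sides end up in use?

  1 → side 1 (new)  [load 1/13]
  5 → side 1  [load 6/13]
  5 → side 1  [load 11/13]
  5 → side 2 (new)  [load 5/13]
  2 → side 1  [load 13/13]
  3 → side 2  [load 8/13]
  2 → side 2  [load 10/13]
  5 → side 3 (new)  [load 5/13]
  2 → side 2  [load 12/13]
  2 → side 3  [load 7/13]
  10 → side 4 (new)  [load 10/13]
  3 → side 4  [load 13/13]
  2 → side 3  [load 9/13]
4 tape sides opened.

4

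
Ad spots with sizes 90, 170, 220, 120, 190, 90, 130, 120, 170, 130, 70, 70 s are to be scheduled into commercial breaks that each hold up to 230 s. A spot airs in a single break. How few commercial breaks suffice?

8

Total = 220 + 190 + 170 + 170 + 130 + 130 + 120 + 120 + 90 + 90 + 70 + 70 = 1570 s.
Lower bound: ⌈1570/230⌉ = 7 commercial breaks.
Also, 8 ad spots each exceed 115 s, and no two of those can share a break, so at least 8 commercial breaks are needed.
A packing using 8 commercial breaks:
  break 1: 220 = 220
  break 2: 190 = 190
  break 3: 170 = 170
  break 4: 170 = 170
  break 5: 130 + 90 = 220
  break 6: 130 + 90 = 220
  break 7: 120 + 70 = 190
  break 8: 120 + 70 = 190
This matches the lower bound, so 8 is optimal.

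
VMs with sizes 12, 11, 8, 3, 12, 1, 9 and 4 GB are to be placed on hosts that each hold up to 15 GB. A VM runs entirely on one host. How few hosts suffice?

Total = 12 + 12 + 11 + 9 + 8 + 4 + 3 + 1 = 60 GB.
Lower bound: ⌈60/15⌉ = 4 hosts.
Also, 5 VMs each exceed 15/2 GB, and no two of those can share a host, so at least 5 hosts are needed.
A packing using 5 hosts:
  host 1: 12 + 3 = 15
  host 2: 12 + 1 = 13
  host 3: 11 + 4 = 15
  host 4: 9 = 9
  host 5: 8 = 8
This matches the lower bound, so 5 is optimal.

5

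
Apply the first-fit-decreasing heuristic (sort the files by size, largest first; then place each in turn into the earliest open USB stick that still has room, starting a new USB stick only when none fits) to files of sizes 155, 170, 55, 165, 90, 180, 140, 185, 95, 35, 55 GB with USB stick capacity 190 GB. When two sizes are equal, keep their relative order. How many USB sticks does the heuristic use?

Sorted descending: 185, 180, 170, 165, 155, 140, 95, 90, 55, 55, 35.
  185 → USB stick 1 (new)  [load 185/190]
  180 → USB stick 2 (new)  [load 180/190]
  170 → USB stick 3 (new)  [load 170/190]
  165 → USB stick 4 (new)  [load 165/190]
  155 → USB stick 5 (new)  [load 155/190]
  140 → USB stick 6 (new)  [load 140/190]
  95 → USB stick 7 (new)  [load 95/190]
  90 → USB stick 7  [load 185/190]
  55 → USB stick 8 (new)  [load 55/190]
  55 → USB stick 8  [load 110/190]
  35 → USB stick 5  [load 190/190]
8 USB sticks opened.

8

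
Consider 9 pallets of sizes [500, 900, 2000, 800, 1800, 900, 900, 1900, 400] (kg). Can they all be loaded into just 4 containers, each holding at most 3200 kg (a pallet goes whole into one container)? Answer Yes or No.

A valid assignment using 4 containers:
  container 1: 2000 + 900 = 2900
  container 2: 1900 + 900 + 400 = 3200
  container 3: 1800 + 900 + 500 = 3200
  container 4: 800 = 800
Every load is within 3200 kg, so 4 containers suffice.

Yes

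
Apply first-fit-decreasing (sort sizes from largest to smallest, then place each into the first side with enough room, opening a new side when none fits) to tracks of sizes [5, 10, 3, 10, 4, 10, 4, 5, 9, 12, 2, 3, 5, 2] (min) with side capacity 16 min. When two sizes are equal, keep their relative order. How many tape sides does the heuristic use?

Sorted descending: 12, 10, 10, 10, 9, 5, 5, 5, 4, 4, 3, 3, 2, 2.
  12 → side 1 (new)  [load 12/16]
  10 → side 2 (new)  [load 10/16]
  10 → side 3 (new)  [load 10/16]
  10 → side 4 (new)  [load 10/16]
  9 → side 5 (new)  [load 9/16]
  5 → side 2  [load 15/16]
  5 → side 3  [load 15/16]
  5 → side 4  [load 15/16]
  4 → side 1  [load 16/16]
  4 → side 5  [load 13/16]
  3 → side 5  [load 16/16]
  3 → side 6 (new)  [load 3/16]
  2 → side 6  [load 5/16]
  2 → side 6  [load 7/16]
6 tape sides opened.

6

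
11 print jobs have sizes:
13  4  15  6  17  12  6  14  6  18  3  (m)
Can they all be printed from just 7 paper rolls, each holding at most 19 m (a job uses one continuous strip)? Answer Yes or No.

A valid assignment using 7 paper rolls:
  roll 1: 18 = 18
  roll 2: 17 = 17
  roll 3: 15 + 4 = 19
  roll 4: 14 + 3 = 17
  roll 5: 13 + 6 = 19
  roll 6: 12 + 6 = 18
  roll 7: 6 = 6
Every load is within 19 m, so 7 paper rolls suffice.

Yes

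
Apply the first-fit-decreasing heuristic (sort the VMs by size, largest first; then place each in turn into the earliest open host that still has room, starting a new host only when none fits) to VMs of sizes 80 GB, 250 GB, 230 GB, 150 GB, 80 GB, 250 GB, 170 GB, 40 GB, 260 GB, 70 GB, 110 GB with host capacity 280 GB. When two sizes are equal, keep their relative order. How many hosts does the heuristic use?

Sorted descending: 260, 250, 250, 230, 170, 150, 110, 80, 80, 70, 40.
  260 → host 1 (new)  [load 260/280]
  250 → host 2 (new)  [load 250/280]
  250 → host 3 (new)  [load 250/280]
  230 → host 4 (new)  [load 230/280]
  170 → host 5 (new)  [load 170/280]
  150 → host 6 (new)  [load 150/280]
  110 → host 5  [load 280/280]
  80 → host 6  [load 230/280]
  80 → host 7 (new)  [load 80/280]
  70 → host 7  [load 150/280]
  40 → host 4  [load 270/280]
7 hosts opened.

7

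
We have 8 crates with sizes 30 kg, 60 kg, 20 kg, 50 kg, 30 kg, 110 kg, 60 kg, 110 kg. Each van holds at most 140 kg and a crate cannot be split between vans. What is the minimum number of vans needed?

Total = 110 + 110 + 60 + 60 + 50 + 30 + 30 + 20 = 470 kg.
Lower bound: ⌈470/140⌉ = 4 vans.
A packing using 4 vans:
  van 1: 110 + 30 = 140
  van 2: 110 + 30 = 140
  van 3: 60 + 60 + 20 = 140
  van 4: 50 = 50
This matches the lower bound, so 4 is optimal.

4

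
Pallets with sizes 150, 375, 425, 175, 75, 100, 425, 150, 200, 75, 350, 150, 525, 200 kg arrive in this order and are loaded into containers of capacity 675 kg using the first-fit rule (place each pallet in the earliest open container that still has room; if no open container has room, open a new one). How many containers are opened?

6

  150 → container 1 (new)  [load 150/675]
  375 → container 1  [load 525/675]
  425 → container 2 (new)  [load 425/675]
  175 → container 2  [load 600/675]
  75 → container 1  [load 600/675]
  100 → container 3 (new)  [load 100/675]
  425 → container 3  [load 525/675]
  150 → container 3  [load 675/675]
  200 → container 4 (new)  [load 200/675]
  75 → container 1  [load 675/675]
  350 → container 4  [load 550/675]
  150 → container 5 (new)  [load 150/675]
  525 → container 5  [load 675/675]
  200 → container 6 (new)  [load 200/675]
6 containers opened.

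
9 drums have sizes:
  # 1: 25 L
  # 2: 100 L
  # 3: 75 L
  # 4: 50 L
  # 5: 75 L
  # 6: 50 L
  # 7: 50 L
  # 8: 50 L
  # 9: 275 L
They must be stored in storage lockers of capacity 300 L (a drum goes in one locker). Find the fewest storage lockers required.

Total = 275 + 100 + 75 + 75 + 50 + 50 + 50 + 50 + 25 = 750 L.
Lower bound: ⌈750/300⌉ = 3 storage lockers.
A packing using 3 storage lockers:
  locker 1: 275 + 25 = 300
  locker 2: 100 + 75 + 75 + 50 = 300
  locker 3: 50 + 50 + 50 = 150
This matches the lower bound, so 3 is optimal.

3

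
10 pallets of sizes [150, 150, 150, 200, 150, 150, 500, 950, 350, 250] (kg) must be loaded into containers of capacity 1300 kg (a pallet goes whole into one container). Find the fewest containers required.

3

Total = 950 + 500 + 350 + 250 + 200 + 150 + 150 + 150 + 150 + 150 = 3000 kg.
Lower bound: ⌈3000/1300⌉ = 3 containers.
A packing using 3 containers:
  container 1: 950 + 350 = 1300
  container 2: 500 + 250 + 200 + 150 + 150 = 1250
  container 3: 150 + 150 + 150 = 450
This matches the lower bound, so 3 is optimal.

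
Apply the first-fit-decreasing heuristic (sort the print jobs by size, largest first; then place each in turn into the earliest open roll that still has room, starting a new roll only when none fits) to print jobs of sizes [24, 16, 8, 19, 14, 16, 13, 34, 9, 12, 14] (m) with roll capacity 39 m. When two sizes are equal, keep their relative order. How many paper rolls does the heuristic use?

5

Sorted descending: 34, 24, 19, 16, 16, 14, 14, 13, 12, 9, 8.
  34 → roll 1 (new)  [load 34/39]
  24 → roll 2 (new)  [load 24/39]
  19 → roll 3 (new)  [load 19/39]
  16 → roll 3  [load 35/39]
  16 → roll 4 (new)  [load 16/39]
  14 → roll 2  [load 38/39]
  14 → roll 4  [load 30/39]
  13 → roll 5 (new)  [load 13/39]
  12 → roll 5  [load 25/39]
  9 → roll 4  [load 39/39]
  8 → roll 5  [load 33/39]
5 paper rolls opened.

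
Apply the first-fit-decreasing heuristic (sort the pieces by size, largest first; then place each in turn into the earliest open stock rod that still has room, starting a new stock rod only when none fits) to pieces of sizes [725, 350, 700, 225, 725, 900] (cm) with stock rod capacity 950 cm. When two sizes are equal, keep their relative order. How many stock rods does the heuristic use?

Sorted descending: 900, 725, 725, 700, 350, 225.
  900 → stock rod 1 (new)  [load 900/950]
  725 → stock rod 2 (new)  [load 725/950]
  725 → stock rod 3 (new)  [load 725/950]
  700 → stock rod 4 (new)  [load 700/950]
  350 → stock rod 5 (new)  [load 350/950]
  225 → stock rod 2  [load 950/950]
5 stock rods opened.

5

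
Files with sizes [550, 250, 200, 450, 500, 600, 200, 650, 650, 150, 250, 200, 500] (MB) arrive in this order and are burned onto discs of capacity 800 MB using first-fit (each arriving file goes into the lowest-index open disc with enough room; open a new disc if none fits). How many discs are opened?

  550 → disc 1 (new)  [load 550/800]
  250 → disc 1  [load 800/800]
  200 → disc 2 (new)  [load 200/800]
  450 → disc 2  [load 650/800]
  500 → disc 3 (new)  [load 500/800]
  600 → disc 4 (new)  [load 600/800]
  200 → disc 3  [load 700/800]
  650 → disc 5 (new)  [load 650/800]
  650 → disc 6 (new)  [load 650/800]
  150 → disc 2  [load 800/800]
  250 → disc 7 (new)  [load 250/800]
  200 → disc 4  [load 800/800]
  500 → disc 7  [load 750/800]
7 discs opened.

7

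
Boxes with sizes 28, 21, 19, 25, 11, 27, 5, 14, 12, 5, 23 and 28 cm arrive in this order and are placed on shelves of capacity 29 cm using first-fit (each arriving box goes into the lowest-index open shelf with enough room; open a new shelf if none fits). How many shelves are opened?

  28 → shelf 1 (new)  [load 28/29]
  21 → shelf 2 (new)  [load 21/29]
  19 → shelf 3 (new)  [load 19/29]
  25 → shelf 4 (new)  [load 25/29]
  11 → shelf 5 (new)  [load 11/29]
  27 → shelf 6 (new)  [load 27/29]
  5 → shelf 2  [load 26/29]
  14 → shelf 5  [load 25/29]
  12 → shelf 7 (new)  [load 12/29]
  5 → shelf 3  [load 24/29]
  23 → shelf 8 (new)  [load 23/29]
  28 → shelf 9 (new)  [load 28/29]
9 shelves opened.

9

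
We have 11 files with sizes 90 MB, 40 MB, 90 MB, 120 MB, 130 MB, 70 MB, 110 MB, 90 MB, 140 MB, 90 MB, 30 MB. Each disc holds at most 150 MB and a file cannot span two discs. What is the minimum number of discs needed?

9

Total = 140 + 130 + 120 + 110 + 90 + 90 + 90 + 90 + 70 + 40 + 30 = 1000 MB.
Lower bound: ⌈1000/150⌉ = 7 discs.
Also, 8 files each exceed 75 MB, and no two of those can share a disc, so at least 8 discs are needed.
A packing using 9 discs:
  disc 1: 140 = 140
  disc 2: 130 = 130
  disc 3: 120 + 30 = 150
  disc 4: 110 + 40 = 150
  disc 5: 90 = 90
  disc 6: 90 = 90
  disc 7: 90 = 90
  disc 8: 90 = 90
  disc 9: 70 = 70
No arrangement into 8 discs stays within capacity, so 9 is optimal.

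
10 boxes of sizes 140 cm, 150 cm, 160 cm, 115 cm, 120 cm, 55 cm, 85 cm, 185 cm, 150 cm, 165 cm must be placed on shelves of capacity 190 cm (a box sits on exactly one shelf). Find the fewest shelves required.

Total = 185 + 165 + 160 + 150 + 150 + 140 + 120 + 115 + 85 + 55 = 1325 cm.
Lower bound: ⌈1325/190⌉ = 7 shelves.
Also, 8 boxes each exceed 95 cm, and no two of those can share a shelf, so at least 8 shelves are needed.
A packing using 9 shelves:
  shelf 1: 185 = 185
  shelf 2: 165 = 165
  shelf 3: 160 = 160
  shelf 4: 150 = 150
  shelf 5: 150 = 150
  shelf 6: 140 = 140
  shelf 7: 120 + 55 = 175
  shelf 8: 115 = 115
  shelf 9: 85 = 85
No arrangement into 8 shelves stays within capacity, so 9 is optimal.

9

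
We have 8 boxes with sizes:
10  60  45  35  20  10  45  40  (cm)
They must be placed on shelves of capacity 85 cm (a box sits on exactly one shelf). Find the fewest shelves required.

4

Total = 60 + 45 + 45 + 40 + 35 + 20 + 10 + 10 = 265 cm.
Lower bound: ⌈265/85⌉ = 4 shelves.
A packing using 4 shelves:
  shelf 1: 60 + 20 = 80
  shelf 2: 45 + 40 = 85
  shelf 3: 45 + 35 = 80
  shelf 4: 10 + 10 = 20
This matches the lower bound, so 4 is optimal.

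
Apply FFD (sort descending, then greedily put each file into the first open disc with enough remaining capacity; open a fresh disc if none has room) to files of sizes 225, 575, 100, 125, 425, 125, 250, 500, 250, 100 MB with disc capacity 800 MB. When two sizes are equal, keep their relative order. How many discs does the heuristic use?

Sorted descending: 575, 500, 425, 250, 250, 225, 125, 125, 100, 100.
  575 → disc 1 (new)  [load 575/800]
  500 → disc 2 (new)  [load 500/800]
  425 → disc 3 (new)  [load 425/800]
  250 → disc 2  [load 750/800]
  250 → disc 3  [load 675/800]
  225 → disc 1  [load 800/800]
  125 → disc 3  [load 800/800]
  125 → disc 4 (new)  [load 125/800]
  100 → disc 4  [load 225/800]
  100 → disc 4  [load 325/800]
4 discs opened.

4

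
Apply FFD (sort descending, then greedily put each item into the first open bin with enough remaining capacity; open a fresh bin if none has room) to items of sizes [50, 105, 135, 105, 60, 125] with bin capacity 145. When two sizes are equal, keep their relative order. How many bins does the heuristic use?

5

Sorted descending: 135, 125, 105, 105, 60, 50.
  135 → bin 1 (new)  [load 135/145]
  125 → bin 2 (new)  [load 125/145]
  105 → bin 3 (new)  [load 105/145]
  105 → bin 4 (new)  [load 105/145]
  60 → bin 5 (new)  [load 60/145]
  50 → bin 5  [load 110/145]
5 bins opened.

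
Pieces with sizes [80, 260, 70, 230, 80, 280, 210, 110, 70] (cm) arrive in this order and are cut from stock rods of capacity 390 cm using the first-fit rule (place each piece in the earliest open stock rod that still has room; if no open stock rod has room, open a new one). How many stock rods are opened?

  80 → stock rod 1 (new)  [load 80/390]
  260 → stock rod 1  [load 340/390]
  70 → stock rod 2 (new)  [load 70/390]
  230 → stock rod 2  [load 300/390]
  80 → stock rod 2  [load 380/390]
  280 → stock rod 3 (new)  [load 280/390]
  210 → stock rod 4 (new)  [load 210/390]
  110 → stock rod 3  [load 390/390]
  70 → stock rod 4  [load 280/390]
4 stock rods opened.

4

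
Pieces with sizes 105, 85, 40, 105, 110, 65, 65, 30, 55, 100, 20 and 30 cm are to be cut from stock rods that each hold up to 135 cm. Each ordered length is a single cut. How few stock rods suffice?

7

Total = 110 + 105 + 105 + 100 + 85 + 65 + 65 + 55 + 40 + 30 + 30 + 20 = 810 cm.
Lower bound: ⌈810/135⌉ = 6 stock rods.
A packing using 7 stock rods:
  stock rod 1: 110 + 20 = 130
  stock rod 2: 105 + 30 = 135
  stock rod 3: 105 + 30 = 135
  stock rod 4: 100 = 100
  stock rod 5: 85 + 40 = 125
  stock rod 6: 65 + 65 = 130
  stock rod 7: 55 = 55
No arrangement into 6 stock rods stays within capacity, so 7 is optimal.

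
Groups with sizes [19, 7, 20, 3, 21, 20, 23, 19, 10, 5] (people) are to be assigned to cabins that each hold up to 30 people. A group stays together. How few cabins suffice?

Total = 23 + 21 + 20 + 20 + 19 + 19 + 10 + 7 + 5 + 3 = 147 people.
Lower bound: ⌈147/30⌉ = 5 cabins.
Also, 6 groups each exceed 15 people, and no two of those can share a cabin, so at least 6 cabins are needed.
A packing using 6 cabins:
  cabin 1: 23 + 7 = 30
  cabin 2: 21 + 5 + 3 = 29
  cabin 3: 20 + 10 = 30
  cabin 4: 20 = 20
  cabin 5: 19 = 19
  cabin 6: 19 = 19
This matches the lower bound, so 6 is optimal.

6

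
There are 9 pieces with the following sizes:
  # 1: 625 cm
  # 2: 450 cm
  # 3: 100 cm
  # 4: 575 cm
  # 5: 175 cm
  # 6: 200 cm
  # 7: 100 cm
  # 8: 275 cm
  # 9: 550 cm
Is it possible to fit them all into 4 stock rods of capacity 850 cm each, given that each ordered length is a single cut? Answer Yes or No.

Yes

A valid assignment using 4 stock rods:
  stock rod 1: 625 + 200 = 825
  stock rod 2: 575 + 275 = 850
  stock rod 3: 550 + 175 + 100 = 825
  stock rod 4: 450 + 100 = 550
Every load is within 850 cm, so 4 stock rods suffice.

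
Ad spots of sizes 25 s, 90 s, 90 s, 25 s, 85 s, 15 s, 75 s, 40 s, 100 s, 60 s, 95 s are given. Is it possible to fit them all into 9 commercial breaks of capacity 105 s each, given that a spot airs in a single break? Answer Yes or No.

Yes

A valid assignment using 8 commercial breaks:
  break 1: 100 = 100
  break 2: 95 = 95
  break 3: 90 + 15 = 105
  break 4: 90 = 90
  break 5: 85 = 85
  break 6: 75 + 25 = 100
  break 7: 60 + 40 = 100
  break 8: 25 = 25
That uses only 8 ≤ 9, so 9 commercial breaks are enough.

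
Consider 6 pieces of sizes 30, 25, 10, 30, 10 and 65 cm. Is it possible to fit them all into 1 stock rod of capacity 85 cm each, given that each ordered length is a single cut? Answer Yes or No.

Total = 170 cm; ⌈170/85⌉ = 2.
At least 2 stock rods are required, but only 1 is allowed.

No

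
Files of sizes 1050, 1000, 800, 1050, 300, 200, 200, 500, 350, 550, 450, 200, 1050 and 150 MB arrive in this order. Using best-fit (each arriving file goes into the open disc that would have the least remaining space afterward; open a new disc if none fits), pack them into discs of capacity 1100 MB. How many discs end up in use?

  1050 → disc 1 (new)  [load 1050/1100]
  1000 → disc 2 (new)  [load 1000/1100]
  800 → disc 3 (new)  [load 800/1100]
  1050 → disc 4 (new)  [load 1050/1100]
  300 → disc 3  [load 1100/1100]
  200 → disc 5 (new)  [load 200/1100]
  200 → disc 5  [load 400/1100]
  500 → disc 5  [load 900/1100]
  350 → disc 6 (new)  [load 350/1100]
  550 → disc 6  [load 900/1100]
  450 → disc 7 (new)  [load 450/1100]
  200 → disc 5  [load 1100/1100]
  1050 → disc 8 (new)  [load 1050/1100]
  150 → disc 6  [load 1050/1100]
8 discs opened.

8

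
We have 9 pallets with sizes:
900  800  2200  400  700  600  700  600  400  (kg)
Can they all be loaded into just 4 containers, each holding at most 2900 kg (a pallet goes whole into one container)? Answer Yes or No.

Yes

A valid assignment using 3 containers:
  container 1: 2200 + 700 = 2900
  container 2: 900 + 800 + 700 + 400 = 2800
  container 3: 600 + 600 + 400 = 1600
That uses only 3 ≤ 4, so 4 containers are enough.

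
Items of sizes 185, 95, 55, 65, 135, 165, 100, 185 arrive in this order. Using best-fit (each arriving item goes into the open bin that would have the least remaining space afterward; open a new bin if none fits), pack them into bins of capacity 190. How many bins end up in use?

  185 → bin 1 (new)  [load 185/190]
  95 → bin 2 (new)  [load 95/190]
  55 → bin 2  [load 150/190]
  65 → bin 3 (new)  [load 65/190]
  135 → bin 4 (new)  [load 135/190]
  165 → bin 5 (new)  [load 165/190]
  100 → bin 3  [load 165/190]
  185 → bin 6 (new)  [load 185/190]
6 bins opened.

6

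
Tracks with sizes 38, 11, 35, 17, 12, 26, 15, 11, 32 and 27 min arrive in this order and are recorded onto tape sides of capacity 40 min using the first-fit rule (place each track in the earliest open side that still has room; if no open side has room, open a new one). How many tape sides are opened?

  38 → side 1 (new)  [load 38/40]
  11 → side 2 (new)  [load 11/40]
  35 → side 3 (new)  [load 35/40]
  17 → side 2  [load 28/40]
  12 → side 2  [load 40/40]
  26 → side 4 (new)  [load 26/40]
  15 → side 5 (new)  [load 15/40]
  11 → side 4  [load 37/40]
  32 → side 6 (new)  [load 32/40]
  27 → side 7 (new)  [load 27/40]
7 tape sides opened.

7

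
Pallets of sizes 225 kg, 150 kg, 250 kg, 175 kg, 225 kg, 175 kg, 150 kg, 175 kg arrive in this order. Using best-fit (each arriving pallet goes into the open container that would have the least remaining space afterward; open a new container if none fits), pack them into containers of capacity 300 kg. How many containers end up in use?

7

  225 → container 1 (new)  [load 225/300]
  150 → container 2 (new)  [load 150/300]
  250 → container 3 (new)  [load 250/300]
  175 → container 4 (new)  [load 175/300]
  225 → container 5 (new)  [load 225/300]
  175 → container 6 (new)  [load 175/300]
  150 → container 2  [load 300/300]
  175 → container 7 (new)  [load 175/300]
7 containers opened.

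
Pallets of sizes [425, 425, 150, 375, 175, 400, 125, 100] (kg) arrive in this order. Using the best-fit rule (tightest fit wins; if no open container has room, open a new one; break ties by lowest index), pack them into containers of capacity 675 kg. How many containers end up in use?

4

  425 → container 1 (new)  [load 425/675]
  425 → container 2 (new)  [load 425/675]
  150 → container 1  [load 575/675]
  375 → container 3 (new)  [load 375/675]
  175 → container 2  [load 600/675]
  400 → container 4 (new)  [load 400/675]
  125 → container 4  [load 525/675]
  100 → container 1  [load 675/675]
4 containers opened.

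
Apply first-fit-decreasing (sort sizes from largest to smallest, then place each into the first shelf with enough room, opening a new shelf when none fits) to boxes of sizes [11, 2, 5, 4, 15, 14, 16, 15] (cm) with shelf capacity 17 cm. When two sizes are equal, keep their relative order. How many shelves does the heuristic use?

6

Sorted descending: 16, 15, 15, 14, 11, 5, 4, 2.
  16 → shelf 1 (new)  [load 16/17]
  15 → shelf 2 (new)  [load 15/17]
  15 → shelf 3 (new)  [load 15/17]
  14 → shelf 4 (new)  [load 14/17]
  11 → shelf 5 (new)  [load 11/17]
  5 → shelf 5  [load 16/17]
  4 → shelf 6 (new)  [load 4/17]
  2 → shelf 2  [load 17/17]
6 shelves opened.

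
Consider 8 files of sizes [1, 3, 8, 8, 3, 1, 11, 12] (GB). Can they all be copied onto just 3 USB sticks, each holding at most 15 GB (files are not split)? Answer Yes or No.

No

Total = 47 GB; ⌈47/15⌉ = 4.
At least 4 USB sticks are required, but only 3 are allowed.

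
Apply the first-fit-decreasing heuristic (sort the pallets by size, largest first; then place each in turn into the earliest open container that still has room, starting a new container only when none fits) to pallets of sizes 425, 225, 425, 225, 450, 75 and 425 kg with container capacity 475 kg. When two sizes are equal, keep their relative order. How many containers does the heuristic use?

6

Sorted descending: 450, 425, 425, 425, 225, 225, 75.
  450 → container 1 (new)  [load 450/475]
  425 → container 2 (new)  [load 425/475]
  425 → container 3 (new)  [load 425/475]
  425 → container 4 (new)  [load 425/475]
  225 → container 5 (new)  [load 225/475]
  225 → container 5  [load 450/475]
  75 → container 6 (new)  [load 75/475]
6 containers opened.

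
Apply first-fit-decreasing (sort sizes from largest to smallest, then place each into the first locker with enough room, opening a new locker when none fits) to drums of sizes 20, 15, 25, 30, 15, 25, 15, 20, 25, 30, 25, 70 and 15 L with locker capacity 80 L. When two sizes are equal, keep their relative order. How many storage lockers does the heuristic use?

Sorted descending: 70, 30, 30, 25, 25, 25, 25, 20, 20, 15, 15, 15, 15.
  70 → locker 1 (new)  [load 70/80]
  30 → locker 2 (new)  [load 30/80]
  30 → locker 2  [load 60/80]
  25 → locker 3 (new)  [load 25/80]
  25 → locker 3  [load 50/80]
  25 → locker 3  [load 75/80]
  25 → locker 4 (new)  [load 25/80]
  20 → locker 2  [load 80/80]
  20 → locker 4  [load 45/80]
  15 → locker 4  [load 60/80]
  15 → locker 4  [load 75/80]
  15 → locker 5 (new)  [load 15/80]
  15 → locker 5  [load 30/80]
5 storage lockers opened.

5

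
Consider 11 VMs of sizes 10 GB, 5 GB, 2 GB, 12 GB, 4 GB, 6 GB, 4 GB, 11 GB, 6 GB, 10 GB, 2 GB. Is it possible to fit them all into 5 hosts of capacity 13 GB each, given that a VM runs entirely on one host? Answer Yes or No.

Total = 72 GB; ⌈72/13⌉ = 6.
At least 6 hosts are required, but only 5 are allowed.

No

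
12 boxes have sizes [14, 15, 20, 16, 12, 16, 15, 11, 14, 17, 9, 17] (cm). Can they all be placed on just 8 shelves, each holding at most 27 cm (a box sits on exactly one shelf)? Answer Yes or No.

No

Total = 176 cm; ⌈176/27⌉ = 7.
9 boxes each exceed half the capacity and cannot share a shelf, forcing at least 9 shelves.
At least 9 shelves are required, but only 8 are allowed.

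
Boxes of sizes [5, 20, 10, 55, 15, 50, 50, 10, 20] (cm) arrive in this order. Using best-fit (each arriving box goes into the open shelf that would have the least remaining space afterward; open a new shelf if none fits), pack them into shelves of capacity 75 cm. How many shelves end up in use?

4

  5 → shelf 1 (new)  [load 5/75]
  20 → shelf 1  [load 25/75]
  10 → shelf 1  [load 35/75]
  55 → shelf 2 (new)  [load 55/75]
  15 → shelf 2  [load 70/75]
  50 → shelf 3 (new)  [load 50/75]
  50 → shelf 4 (new)  [load 50/75]
  10 → shelf 3  [load 60/75]
  20 → shelf 4  [load 70/75]
4 shelves opened.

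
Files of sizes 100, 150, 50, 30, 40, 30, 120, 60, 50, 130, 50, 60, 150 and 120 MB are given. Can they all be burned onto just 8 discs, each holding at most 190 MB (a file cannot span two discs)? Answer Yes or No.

A valid assignment using 7 discs:
  disc 1: 150 + 40 = 190
  disc 2: 150 + 30 = 180
  disc 3: 130 + 60 = 190
  disc 4: 120 + 60 = 180
  disc 5: 120 + 50 = 170
  disc 6: 100 + 50 + 30 = 180
  disc 7: 50 = 50
That uses only 7 ≤ 8, so 8 discs are enough.

Yes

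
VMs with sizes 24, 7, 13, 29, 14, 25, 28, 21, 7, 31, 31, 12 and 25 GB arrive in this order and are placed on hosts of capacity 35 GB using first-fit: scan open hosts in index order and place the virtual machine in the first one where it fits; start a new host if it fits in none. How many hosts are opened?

  24 → host 1 (new)  [load 24/35]
  7 → host 1  [load 31/35]
  13 → host 2 (new)  [load 13/35]
  29 → host 3 (new)  [load 29/35]
  14 → host 2  [load 27/35]
  25 → host 4 (new)  [load 25/35]
  28 → host 5 (new)  [load 28/35]
  21 → host 6 (new)  [load 21/35]
  7 → host 2  [load 34/35]
  31 → host 7 (new)  [load 31/35]
  31 → host 8 (new)  [load 31/35]
  12 → host 6  [load 33/35]
  25 → host 9 (new)  [load 25/35]
9 hosts opened.

9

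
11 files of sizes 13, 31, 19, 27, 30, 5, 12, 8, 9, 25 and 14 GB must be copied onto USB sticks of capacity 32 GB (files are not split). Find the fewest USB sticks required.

7

Total = 31 + 30 + 27 + 25 + 19 + 14 + 13 + 12 + 9 + 8 + 5 = 193 GB.
Lower bound: ⌈193/32⌉ = 7 USB sticks.
A packing using 7 USB sticks:
  USB stick 1: 31 = 31
  USB stick 2: 30 = 30
  USB stick 3: 27 + 5 = 32
  USB stick 4: 25 = 25
  USB stick 5: 19 + 13 = 32
  USB stick 6: 14 + 12 = 26
  USB stick 7: 9 + 8 = 17
This matches the lower bound, so 7 is optimal.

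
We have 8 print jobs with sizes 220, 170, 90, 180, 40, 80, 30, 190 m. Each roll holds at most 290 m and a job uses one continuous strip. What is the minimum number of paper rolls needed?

4

Total = 220 + 190 + 180 + 170 + 90 + 80 + 40 + 30 = 1000 m.
Lower bound: ⌈1000/290⌉ = 4 paper rolls.
A packing using 4 paper rolls:
  roll 1: 220 + 40 + 30 = 290
  roll 2: 190 + 90 = 280
  roll 3: 180 + 80 = 260
  roll 4: 170 = 170
This matches the lower bound, so 4 is optimal.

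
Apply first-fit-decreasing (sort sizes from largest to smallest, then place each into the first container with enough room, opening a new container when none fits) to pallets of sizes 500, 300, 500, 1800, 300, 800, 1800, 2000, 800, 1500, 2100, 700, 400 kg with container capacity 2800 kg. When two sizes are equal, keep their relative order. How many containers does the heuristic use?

5

Sorted descending: 2100, 2000, 1800, 1800, 1500, 800, 800, 700, 500, 500, 400, 300, 300.
  2100 → container 1 (new)  [load 2100/2800]
  2000 → container 2 (new)  [load 2000/2800]
  1800 → container 3 (new)  [load 1800/2800]
  1800 → container 4 (new)  [load 1800/2800]
  1500 → container 5 (new)  [load 1500/2800]
  800 → container 2  [load 2800/2800]
  800 → container 3  [load 2600/2800]
  700 → container 1  [load 2800/2800]
  500 → container 4  [load 2300/2800]
  500 → container 4  [load 2800/2800]
  400 → container 5  [load 1900/2800]
  300 → container 5  [load 2200/2800]
  300 → container 5  [load 2500/2800]
5 containers opened.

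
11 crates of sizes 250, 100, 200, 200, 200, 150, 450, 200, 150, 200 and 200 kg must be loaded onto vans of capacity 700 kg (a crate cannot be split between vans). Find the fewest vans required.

4

Total = 450 + 250 + 200 + 200 + 200 + 200 + 200 + 200 + 150 + 150 + 100 = 2300 kg.
Lower bound: ⌈2300/700⌉ = 4 vans.
A packing using 4 vans:
  van 1: 450 + 250 = 700
  van 2: 200 + 200 + 200 + 100 = 700
  van 3: 200 + 200 + 200 = 600
  van 4: 150 + 150 = 300
This matches the lower bound, so 4 is optimal.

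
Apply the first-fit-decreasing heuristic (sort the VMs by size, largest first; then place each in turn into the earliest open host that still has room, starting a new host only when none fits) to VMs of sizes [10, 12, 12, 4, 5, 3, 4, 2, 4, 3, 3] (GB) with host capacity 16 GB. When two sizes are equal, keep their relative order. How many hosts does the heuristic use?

Sorted descending: 12, 12, 10, 5, 4, 4, 4, 3, 3, 3, 2.
  12 → host 1 (new)  [load 12/16]
  12 → host 2 (new)  [load 12/16]
  10 → host 3 (new)  [load 10/16]
  5 → host 3  [load 15/16]
  4 → host 1  [load 16/16]
  4 → host 2  [load 16/16]
  4 → host 4 (new)  [load 4/16]
  3 → host 4  [load 7/16]
  3 → host 4  [load 10/16]
  3 → host 4  [load 13/16]
  2 → host 4  [load 15/16]
4 hosts opened.

4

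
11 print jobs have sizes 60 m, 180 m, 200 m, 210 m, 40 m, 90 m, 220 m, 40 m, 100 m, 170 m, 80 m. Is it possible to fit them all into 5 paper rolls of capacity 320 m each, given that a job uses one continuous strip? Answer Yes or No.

A valid assignment using 5 paper rolls:
  roll 1: 220 + 100 = 320
  roll 2: 210 + 90 = 300
  roll 3: 200 + 80 + 40 = 320
  roll 4: 180 + 60 + 40 = 280
  roll 5: 170 = 170
Every load is within 320 m, so 5 paper rolls suffice.

Yes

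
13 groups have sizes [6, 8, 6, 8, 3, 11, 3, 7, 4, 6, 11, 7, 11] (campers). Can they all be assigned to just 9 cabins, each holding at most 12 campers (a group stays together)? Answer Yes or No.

A valid assignment using 9 cabins:
  cabin 1: 11 = 11
  cabin 2: 11 = 11
  cabin 3: 11 = 11
  cabin 4: 8 + 4 = 12
  cabin 5: 8 + 3 = 11
  cabin 6: 7 + 3 = 10
  cabin 7: 7 = 7
  cabin 8: 6 + 6 = 12
  cabin 9: 6 = 6
Every load is within 12 campers, so 9 cabins suffice.

Yes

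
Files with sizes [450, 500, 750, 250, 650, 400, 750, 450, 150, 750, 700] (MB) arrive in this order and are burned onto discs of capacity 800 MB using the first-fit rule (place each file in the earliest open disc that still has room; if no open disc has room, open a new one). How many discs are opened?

9

  450 → disc 1 (new)  [load 450/800]
  500 → disc 2 (new)  [load 500/800]
  750 → disc 3 (new)  [load 750/800]
  250 → disc 1  [load 700/800]
  650 → disc 4 (new)  [load 650/800]
  400 → disc 5 (new)  [load 400/800]
  750 → disc 6 (new)  [load 750/800]
  450 → disc 7 (new)  [load 450/800]
  150 → disc 2  [load 650/800]
  750 → disc 8 (new)  [load 750/800]
  700 → disc 9 (new)  [load 700/800]
9 discs opened.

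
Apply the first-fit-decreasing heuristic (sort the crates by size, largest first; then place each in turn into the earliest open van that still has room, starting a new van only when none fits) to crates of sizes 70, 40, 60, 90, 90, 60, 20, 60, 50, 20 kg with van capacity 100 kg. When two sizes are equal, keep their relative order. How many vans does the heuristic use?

7

Sorted descending: 90, 90, 70, 60, 60, 60, 50, 40, 20, 20.
  90 → van 1 (new)  [load 90/100]
  90 → van 2 (new)  [load 90/100]
  70 → van 3 (new)  [load 70/100]
  60 → van 4 (new)  [load 60/100]
  60 → van 5 (new)  [load 60/100]
  60 → van 6 (new)  [load 60/100]
  50 → van 7 (new)  [load 50/100]
  40 → van 4  [load 100/100]
  20 → van 3  [load 90/100]
  20 → van 5  [load 80/100]
7 vans opened.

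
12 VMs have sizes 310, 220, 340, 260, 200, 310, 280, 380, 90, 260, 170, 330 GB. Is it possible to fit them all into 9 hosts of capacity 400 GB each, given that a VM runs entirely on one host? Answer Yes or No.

No

Total = 3150 GB; ⌈3150/400⌉ = 8.
9 VMs each exceed half the capacity and cannot share a host, forcing at least 9 hosts.
The bound of 9 does not rule out 9, but exhaustive search shows no assignment into 9 hosts of capacity 400 GB exists — the minimum is 10.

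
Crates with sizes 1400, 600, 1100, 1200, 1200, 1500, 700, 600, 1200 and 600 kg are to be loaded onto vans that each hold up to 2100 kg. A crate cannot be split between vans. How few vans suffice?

Total = 1500 + 1400 + 1200 + 1200 + 1200 + 1100 + 700 + 600 + 600 + 600 = 10100 kg.
Lower bound: ⌈10100/2100⌉ = 5 vans.
Also, 6 crates each exceed 1050 kg, and no two of those can share a van, so at least 6 vans are needed.
A packing using 6 vans:
  van 1: 1500 + 600 = 2100
  van 2: 1400 + 700 = 2100
  van 3: 1200 + 600 = 1800
  van 4: 1200 + 600 = 1800
  van 5: 1200 = 1200
  van 6: 1100 = 1100
This matches the lower bound, so 6 is optimal.

6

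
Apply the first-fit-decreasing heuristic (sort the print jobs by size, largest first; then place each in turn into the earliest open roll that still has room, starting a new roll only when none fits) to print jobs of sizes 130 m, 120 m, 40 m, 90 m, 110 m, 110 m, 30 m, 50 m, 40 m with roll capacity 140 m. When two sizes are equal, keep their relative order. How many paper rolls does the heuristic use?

6

Sorted descending: 130, 120, 110, 110, 90, 50, 40, 40, 30.
  130 → roll 1 (new)  [load 130/140]
  120 → roll 2 (new)  [load 120/140]
  110 → roll 3 (new)  [load 110/140]
  110 → roll 4 (new)  [load 110/140]
  90 → roll 5 (new)  [load 90/140]
  50 → roll 5  [load 140/140]
  40 → roll 6 (new)  [load 40/140]
  40 → roll 6  [load 80/140]
  30 → roll 3  [load 140/140]
6 paper rolls opened.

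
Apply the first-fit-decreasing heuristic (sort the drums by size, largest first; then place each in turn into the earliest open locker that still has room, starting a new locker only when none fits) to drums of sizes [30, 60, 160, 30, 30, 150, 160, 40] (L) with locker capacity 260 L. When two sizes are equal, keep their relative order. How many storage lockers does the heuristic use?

Sorted descending: 160, 160, 150, 60, 40, 30, 30, 30.
  160 → locker 1 (new)  [load 160/260]
  160 → locker 2 (new)  [load 160/260]
  150 → locker 3 (new)  [load 150/260]
  60 → locker 1  [load 220/260]
  40 → locker 1  [load 260/260]
  30 → locker 2  [load 190/260]
  30 → locker 2  [load 220/260]
  30 → locker 2  [load 250/260]
3 storage lockers opened.

3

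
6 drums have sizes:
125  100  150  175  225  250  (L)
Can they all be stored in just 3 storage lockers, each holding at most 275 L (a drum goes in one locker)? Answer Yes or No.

Total = 1025 L; ⌈1025/275⌉ = 4.
At least 4 storage lockers are required, but only 3 are allowed.

No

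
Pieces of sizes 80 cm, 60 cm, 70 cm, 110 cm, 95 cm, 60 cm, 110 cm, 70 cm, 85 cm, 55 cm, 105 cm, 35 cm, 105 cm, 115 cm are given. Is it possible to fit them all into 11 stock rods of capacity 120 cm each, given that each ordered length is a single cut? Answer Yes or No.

No

Total = 1155 cm; ⌈1155/120⌉ = 10.
The bound of 10 does not rule out 11, but exhaustive search shows no assignment into 11 stock rods of capacity 120 cm exists — the minimum is 12.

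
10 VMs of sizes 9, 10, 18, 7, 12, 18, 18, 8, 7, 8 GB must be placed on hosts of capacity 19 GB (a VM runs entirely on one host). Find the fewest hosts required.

Total = 18 + 18 + 18 + 12 + 10 + 9 + 8 + 8 + 7 + 7 = 115 GB.
Lower bound: ⌈115/19⌉ = 7 hosts.
A packing using 7 hosts:
  host 1: 18 = 18
  host 2: 18 = 18
  host 3: 18 = 18
  host 4: 12 + 7 = 19
  host 5: 10 + 9 = 19
  host 6: 8 + 8 = 16
  host 7: 7 = 7
This matches the lower bound, so 7 is optimal.

7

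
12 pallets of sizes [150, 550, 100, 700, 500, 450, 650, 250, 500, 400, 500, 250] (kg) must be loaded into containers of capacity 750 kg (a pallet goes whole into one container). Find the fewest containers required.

8

Total = 700 + 650 + 550 + 500 + 500 + 500 + 450 + 400 + 250 + 250 + 150 + 100 = 5000 kg.
Lower bound: ⌈5000/750⌉ = 7 containers.
Also, 8 pallets each exceed 375 kg, and no two of those can share a container, so at least 8 containers are needed.
A packing using 8 containers:
  container 1: 700 = 700
  container 2: 650 + 100 = 750
  container 3: 550 + 150 = 700
  container 4: 500 + 250 = 750
  container 5: 500 + 250 = 750
  container 6: 500 = 500
  container 7: 450 = 450
  container 8: 400 = 400
This matches the lower bound, so 8 is optimal.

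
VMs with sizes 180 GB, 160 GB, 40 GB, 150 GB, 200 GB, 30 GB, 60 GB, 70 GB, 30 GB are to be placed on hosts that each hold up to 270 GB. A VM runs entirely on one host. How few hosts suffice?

Total = 200 + 180 + 160 + 150 + 70 + 60 + 40 + 30 + 30 = 920 GB.
Lower bound: ⌈920/270⌉ = 4 hosts.
A packing using 4 hosts:
  host 1: 200 + 70 = 270
  host 2: 180 + 60 + 30 = 270
  host 3: 160 + 40 + 30 = 230
  host 4: 150 = 150
This matches the lower bound, so 4 is optimal.

4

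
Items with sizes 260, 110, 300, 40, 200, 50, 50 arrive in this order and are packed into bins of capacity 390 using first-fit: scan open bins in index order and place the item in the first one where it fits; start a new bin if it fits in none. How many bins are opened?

3

  260 → bin 1 (new)  [load 260/390]
  110 → bin 1  [load 370/390]
  300 → bin 2 (new)  [load 300/390]
  40 → bin 2  [load 340/390]
  200 → bin 3 (new)  [load 200/390]
  50 → bin 2  [load 390/390]
  50 → bin 3  [load 250/390]
3 bins opened.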